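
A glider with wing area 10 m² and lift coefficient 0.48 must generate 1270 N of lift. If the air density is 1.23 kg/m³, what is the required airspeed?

v = 20.7 m/s

L = ½ρv²S·CL ⇒ v = √(2L/(ρ·S·CL))
v = √(2 × 1270 / (1.23 × 10 × 0.48)) = √430.2 = 20.7 m/s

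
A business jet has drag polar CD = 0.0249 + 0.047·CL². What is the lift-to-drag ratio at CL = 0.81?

CD = 0.0249 + 0.047 × 0.81² = 0.05574
L/D = CL/CD = 0.81 / 0.05574 = 14.5

L/D = 14.5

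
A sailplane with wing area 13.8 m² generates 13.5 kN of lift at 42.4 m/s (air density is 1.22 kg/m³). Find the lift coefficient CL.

CL = 0.892

From L = ½ρv²S·CL, rearranging gives CL = 2L/(ρv²S).
CL = 2 × 13500 / (1.22 × 42.4² × 13.8) = 0.892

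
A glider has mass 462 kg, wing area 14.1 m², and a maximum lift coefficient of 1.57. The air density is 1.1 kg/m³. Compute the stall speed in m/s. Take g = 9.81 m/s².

At stall, lift equals weight: L = W = m·g = 462 × 9.81 = 4532 N.
V_stall = √(2W/(ρ·S·CL,max)) = √(2 × 4532 / (1.1 × 14.1 × 1.57))
V_stall = √372.2 = 19.3 m/s

V_stall = 19.3 m/s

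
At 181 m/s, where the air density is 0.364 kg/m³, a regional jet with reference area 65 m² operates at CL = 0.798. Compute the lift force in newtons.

L = 3.09×10^5 N

L = ½ρv²S·CL = ½ × 0.364 × 181² × 65 × 0.798 = 3.09×10^5 N ≈ 309 kN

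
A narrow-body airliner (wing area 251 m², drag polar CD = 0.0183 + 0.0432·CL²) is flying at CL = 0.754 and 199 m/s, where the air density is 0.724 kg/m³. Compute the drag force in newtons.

D = 1.54×10^5 N

CD = 0.0183 + 0.0432 × 0.754² = 0.04286
D = ½ρv²S·CD = ½ × 0.724 × 199² × 251 × 0.04286 = 1.54×10^5 N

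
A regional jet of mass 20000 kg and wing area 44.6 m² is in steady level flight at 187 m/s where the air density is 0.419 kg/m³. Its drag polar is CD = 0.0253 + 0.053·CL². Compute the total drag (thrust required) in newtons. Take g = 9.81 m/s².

In steady level flight, lift balances weight: W = mg = 20000 × 9.81 = 1.962×10^5 N.
q = ½ρv² = ½ × 0.419 × 187² = 7326 Pa.
CL = W/(q·S) = 1.962×10^5 / (7326 × 44.6) = 0.6005.
CD = 0.0253 + 0.053 × 0.6005² = 0.04441.
D = q·S·CD = 7326 × 44.6 × 0.04441 = 14510 N

D = 14500 N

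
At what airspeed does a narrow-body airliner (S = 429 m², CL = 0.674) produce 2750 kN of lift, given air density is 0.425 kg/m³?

L = ½ρv²S·CL ⇒ v = √(2L/(ρ·S·CL))
v = √(2 × 2.75×10^6 / (0.425 × 429 × 0.674)) = √44760 = 212 m/s

v = 212 m/s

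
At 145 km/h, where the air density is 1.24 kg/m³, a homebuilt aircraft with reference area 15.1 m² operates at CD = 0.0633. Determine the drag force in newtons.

Convert speed: v = 145 km/h ÷ 3.6 = 40.28 m/s.
Dynamic pressure q = ½ρv² = ½ × 1.24 × 40.28² = 1006 Pa.
D = q·S·CD = 1006 × 15.1 × 0.0633 = 961 N

D = 961 N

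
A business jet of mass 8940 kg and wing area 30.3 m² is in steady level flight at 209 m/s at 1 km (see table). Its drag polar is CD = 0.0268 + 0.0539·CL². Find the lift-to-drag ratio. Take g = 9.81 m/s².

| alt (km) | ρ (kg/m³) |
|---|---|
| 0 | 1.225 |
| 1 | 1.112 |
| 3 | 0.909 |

L/D = 4.32

At 1 km, from the table: ρ = 1.112 kg/m³.
In steady level flight, lift balances weight: W = mg = 8940 × 9.81 = 87701 N.
Dynamic pressure q = 0.5 × 1.112 × 209² = 24290 Pa.
CL = W/(q·S) = 87701 / (24290 × 30.3) = 0.1192.
CD = 0.0268 + 0.0539 × 0.1192² = 0.02757.
L/D = CL/CD = 0.1192 / 0.02757 = 4.32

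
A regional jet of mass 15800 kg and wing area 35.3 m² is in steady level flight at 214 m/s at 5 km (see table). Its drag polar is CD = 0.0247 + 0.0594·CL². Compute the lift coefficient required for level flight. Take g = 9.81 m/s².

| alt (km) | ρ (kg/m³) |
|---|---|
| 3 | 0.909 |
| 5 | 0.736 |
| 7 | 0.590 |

At 5 km, from the table: ρ = 0.736 kg/m³.
Level flight ⇒ L = W = m·g = 15800 × 9.81 = 1.55×10^5 N.
Dynamic pressure q = 0.5 × 0.736 × 214² = 16850 Pa.
Required CL = L/(qS) = 1.55×10^5/(16850·35.3) = 0.2605.

CL = 0.261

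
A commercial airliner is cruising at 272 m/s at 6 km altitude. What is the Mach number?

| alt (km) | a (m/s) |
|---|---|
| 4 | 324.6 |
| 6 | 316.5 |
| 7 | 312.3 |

M = 0.859

At 6 km, from the table: a = 316.5 m/s.
M = v/a = 272 / 316.5 = 0.859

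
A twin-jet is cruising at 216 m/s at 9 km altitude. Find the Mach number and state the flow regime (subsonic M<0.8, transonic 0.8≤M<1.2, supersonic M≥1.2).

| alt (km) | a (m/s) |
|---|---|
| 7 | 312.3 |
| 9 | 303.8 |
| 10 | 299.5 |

M = 0.711 (subsonic)

At 9 km, from the table: a = 303.8 m/s.
M = v/a = 216 / 303.8 = 0.711
M = 0.711 → subsonic.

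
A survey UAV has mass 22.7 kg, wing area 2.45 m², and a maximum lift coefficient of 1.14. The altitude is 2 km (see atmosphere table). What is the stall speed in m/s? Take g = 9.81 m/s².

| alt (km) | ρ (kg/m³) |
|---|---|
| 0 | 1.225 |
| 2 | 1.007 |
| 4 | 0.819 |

V_stall = 12.6 m/s

At 2 km, from the table: ρ = 1.007 kg/m³.
Stall occurs when L = W at CL,max. W = mg = 22.7 × 9.81 = 222.7 N.
V_stall = √(2W/(ρ·S·CL,max)) = √(2 × 222.7 / (1.007 × 2.45 × 1.14))
V_stall = √158.4 = 12.6 m/s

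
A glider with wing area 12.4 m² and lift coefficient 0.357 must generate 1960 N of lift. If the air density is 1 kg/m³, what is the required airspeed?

L = ½ρv²S·CL ⇒ v = √(2L/(ρ·S·CL))
v = √(2 × 1960 / (1 × 12.4 × 0.357)) = √885.5 = 29.8 m/s

v = 29.8 m/s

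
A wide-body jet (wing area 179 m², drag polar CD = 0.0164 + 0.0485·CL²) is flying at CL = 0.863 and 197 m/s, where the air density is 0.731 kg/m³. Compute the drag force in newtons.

D = 1.33×10^5 N

CD = 0.0164 + 0.0485 × 0.863² = 0.05252
D = ½ρv²S·CD = ½ × 0.731 × 197² × 179 × 0.05252 = 1.33×10^5 N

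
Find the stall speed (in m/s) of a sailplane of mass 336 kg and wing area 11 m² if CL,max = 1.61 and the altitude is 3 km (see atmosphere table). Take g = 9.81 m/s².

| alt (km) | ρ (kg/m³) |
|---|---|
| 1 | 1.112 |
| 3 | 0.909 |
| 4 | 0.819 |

At 3 km, from the table: ρ = 0.909 kg/m³.
Stall occurs when L = W at CL,max. W = mg = 336 × 9.81 = 3296 N.
From L = ½ρV²S·CL,max = W: V_stall = √(2W/(ρSCL,max)) = √(2·3296/(0.909·11·1.61))
V_stall = √409.5 = 20.2 m/s

V_stall = 20.2 m/s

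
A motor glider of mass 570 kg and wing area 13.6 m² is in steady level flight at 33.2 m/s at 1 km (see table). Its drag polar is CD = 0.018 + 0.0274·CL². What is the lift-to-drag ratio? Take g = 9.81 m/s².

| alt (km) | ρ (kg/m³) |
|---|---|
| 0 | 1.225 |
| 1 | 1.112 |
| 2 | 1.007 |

At 1 km, from the table: ρ = 1.112 kg/m³.
Weight W = mg = 570 × 9.81 = 5591.7 N; in level flight L = W.
q = ½ρv² = ½ × 1.112 × 33.2² = 612.8 Pa.
CL = 2W/(ρv²S) = 2×5591.7/(1.112×33.2²×13.6) = 0.6709.
CD = 0.018 + 0.0274 × 0.6709² = 0.03033.
L/D = CL/CD = 0.6709 / 0.03033 = 22.1

L/D = 22.1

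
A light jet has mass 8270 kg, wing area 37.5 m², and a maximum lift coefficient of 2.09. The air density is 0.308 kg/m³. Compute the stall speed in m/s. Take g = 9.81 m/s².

V_stall = 82 m/s

Stall occurs when L = W at CL,max. W = mg = 8270 × 9.81 = 81130 N.
V_stall = √(2W/(ρ·S·CL,max)) = √(2 × 81130 / (0.308 × 37.5 × 2.09))
V_stall = √6722 = 82 m/s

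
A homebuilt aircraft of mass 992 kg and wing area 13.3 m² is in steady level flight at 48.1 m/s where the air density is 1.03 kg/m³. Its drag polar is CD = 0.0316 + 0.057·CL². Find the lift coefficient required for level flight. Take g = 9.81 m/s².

CL = 0.614

In steady level flight, lift balances weight: W = mg = 992 × 9.81 = 9731.5 N.
q = ½ρv² = ½ × 1.03 × 48.1² = 1192 Pa.
CL = W/(q·S) = 9731.5 / (1192 × 13.3) = 0.6141.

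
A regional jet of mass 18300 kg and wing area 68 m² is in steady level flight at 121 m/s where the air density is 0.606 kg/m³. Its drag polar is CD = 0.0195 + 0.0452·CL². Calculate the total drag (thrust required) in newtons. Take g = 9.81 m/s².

D = 10700 N

Weight W = mg = 18300 × 9.81 = 1.7952×10^5 N; in level flight L = W.
q = ½ρv² = ½ × 0.606 × 121² = 4436 Pa.
CL = W/(q·S) = 1.7952×10^5 / (4436 × 68) = 0.5951.
CD = 0.0195 + 0.0452 × 0.5951² = 0.03551.
D = q·S·CD = 4436 × 68 × 0.03551 = 10710 N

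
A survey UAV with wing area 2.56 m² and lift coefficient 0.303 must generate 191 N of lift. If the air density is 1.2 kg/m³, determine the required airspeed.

L = ½ρv²S·CL ⇒ v = √(2L/(ρ·S·CL))
v = √(2 × 191 / (1.2 × 2.56 × 0.303)) = √410.4 = 20.3 m/s

v = 20.3 m/s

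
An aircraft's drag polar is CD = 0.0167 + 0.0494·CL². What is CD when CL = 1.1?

CD = 0.0765

CD = 0.0167 + 0.0494 × 1.1² = 0.0167 + 0.05977 = 0.0765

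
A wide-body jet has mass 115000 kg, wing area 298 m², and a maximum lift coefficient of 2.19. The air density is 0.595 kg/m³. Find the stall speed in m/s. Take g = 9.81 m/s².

At stall, lift equals weight: L = W = m·g = 115000 × 9.81 = 1.128×10^6 N.
From L = ½ρV²S·CL,max = W: V_stall = √(2W/(ρSCL,max)) = √(2·1.128×10^6/(0.595·298·2.19))
V_stall = √5811 = 76.2 m/s

V_stall = 76.2 m/s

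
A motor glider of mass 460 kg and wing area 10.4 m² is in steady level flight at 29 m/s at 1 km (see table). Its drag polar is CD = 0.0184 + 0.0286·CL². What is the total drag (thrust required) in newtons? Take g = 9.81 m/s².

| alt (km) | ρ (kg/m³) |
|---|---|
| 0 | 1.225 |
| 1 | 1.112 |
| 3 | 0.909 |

At 1 km, from the table: ρ = 1.112 kg/m³.
In steady level flight, lift balances weight: W = mg = 460 × 9.81 = 4512.6 N.
q = ½ρv² = ½ × 1.112 × 29² = 467.6 Pa.
Required CL = L/(qS) = 4512.6/(467.6·10.4) = 0.9279.
CD = 0.0184 + 0.0286 × 0.9279² = 0.04303.
D = q·S·CD = 467.6 × 10.4 × 0.04303 = 209.2 N

D = 209 N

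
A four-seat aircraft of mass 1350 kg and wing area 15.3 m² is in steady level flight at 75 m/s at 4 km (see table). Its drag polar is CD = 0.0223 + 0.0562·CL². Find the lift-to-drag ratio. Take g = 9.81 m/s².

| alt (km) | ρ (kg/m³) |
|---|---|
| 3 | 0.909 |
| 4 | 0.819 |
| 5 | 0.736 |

L/D = 12.4

At 4 km, from the table: ρ = 0.819 kg/m³.
Weight W = mg = 1350 × 9.81 = 13244 N; in level flight L = W.
q = ½ρv² = ½ × 0.819 × 75² = 2303 Pa.
Required CL = L/(qS) = 13244/(2303·15.3) = 0.3758.
CD = 0.0223 + 0.0562 × 0.3758² = 0.03024.
L/D = CL/CD = 0.3758 / 0.03024 = 12.4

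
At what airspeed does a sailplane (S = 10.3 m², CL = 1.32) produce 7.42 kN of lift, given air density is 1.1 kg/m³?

L = ½ρv²S·CL ⇒ v = √(2L/(ρ·S·CL))
v = √(2 × 7420 / (1.1 × 10.3 × 1.32)) = √992.3 = 31.5 m/s

v = 31.5 m/s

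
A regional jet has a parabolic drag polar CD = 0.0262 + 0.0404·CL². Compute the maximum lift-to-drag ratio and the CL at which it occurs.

For CD = CD0 + K·CL², (L/D)max occurs at CL* = √(CD0/K) and equals 1/(2√(K·CD0)).
(L/D)max = 1/(2√(0.0404 × 0.0262)) = 1/(2 × 0.03253) = 15.4
CL* = √(0.0262/0.0404) = 0.805

(L/D)max = 15.4, at CL = 0.805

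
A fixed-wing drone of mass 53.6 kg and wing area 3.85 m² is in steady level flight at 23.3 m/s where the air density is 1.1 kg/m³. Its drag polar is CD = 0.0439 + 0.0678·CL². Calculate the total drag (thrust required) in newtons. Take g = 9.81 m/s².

D = 66.8 N

Weight W = mg = 53.6 × 9.81 = 525.82 N; in level flight L = W.
q = ½ρv² = ½ × 1.1 × 23.3² = 298.6 Pa.
CL = 2W/(ρv²S) = 2×525.82/(1.1×23.3²×3.85) = 0.4574.
CD = 0.0439 + 0.0678 × 0.4574² = 0.05808.
D = q·S·CD = 298.6 × 3.85 × 0.05808 = 66.77 N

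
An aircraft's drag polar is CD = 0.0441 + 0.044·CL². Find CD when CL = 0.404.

CD = 0.0441 + 0.044 × 0.404² = 0.0441 + 0.007182 = 0.0513

CD = 0.0513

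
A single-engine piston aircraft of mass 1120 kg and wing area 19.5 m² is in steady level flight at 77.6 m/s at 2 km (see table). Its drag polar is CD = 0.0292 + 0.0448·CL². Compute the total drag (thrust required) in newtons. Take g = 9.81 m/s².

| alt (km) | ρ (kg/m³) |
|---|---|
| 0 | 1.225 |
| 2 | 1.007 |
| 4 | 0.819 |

At 2 km, from the table: ρ = 1.007 kg/m³.
Level flight ⇒ L = W = m·g = 1120 × 9.81 = 10987 N.
q = ½ρv² = ½ × 1.007 × 77.6² = 3032 Pa.
CL = 2W/(ρv²S) = 2×10987/(1.007×77.6²×19.5) = 0.1858.
CD = 0.0292 + 0.0448 × 0.1858² = 0.03075.
D = q·S·CD = 3032 × 19.5 × 0.03075 = 1818 N

D = 1820 N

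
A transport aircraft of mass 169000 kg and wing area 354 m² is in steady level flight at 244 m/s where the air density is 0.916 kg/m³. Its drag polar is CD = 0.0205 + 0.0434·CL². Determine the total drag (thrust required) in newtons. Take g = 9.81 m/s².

In steady level flight, lift balances weight: W = mg = 169000 × 9.81 = 1.6579×10^6 N.
q = ½ρv² = ½ × 0.916 × 244² = 27270 Pa.
CL = W/(q·S) = 1.6579×10^6 / (27270 × 354) = 0.1718.
CD = 0.0205 + 0.0434 × 0.1718² = 0.02178.
D = q·S·CD = 27270 × 354 × 0.02178 = 2.102×10^5 N

D = 2.1×10^5 N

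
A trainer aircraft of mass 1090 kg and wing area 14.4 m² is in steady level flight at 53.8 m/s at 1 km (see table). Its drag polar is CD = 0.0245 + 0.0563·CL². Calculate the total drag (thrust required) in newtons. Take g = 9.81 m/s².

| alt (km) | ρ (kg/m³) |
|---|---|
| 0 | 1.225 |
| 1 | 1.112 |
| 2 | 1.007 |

D = 846 N

At 1 km, from the table: ρ = 1.112 kg/m³.
Weight W = mg = 1090 × 9.81 = 10693 N; in level flight L = W.
Dynamic pressure q = 0.5 × 1.112 × 53.8² = 1609 Pa.
CL = W/(q·S) = 10693 / (1609 × 14.4) = 0.4614.
CD = 0.0245 + 0.0563 × 0.4614² = 0.03649.
D = q·S·CD = 1609 × 14.4 × 0.03649 = 845.5 N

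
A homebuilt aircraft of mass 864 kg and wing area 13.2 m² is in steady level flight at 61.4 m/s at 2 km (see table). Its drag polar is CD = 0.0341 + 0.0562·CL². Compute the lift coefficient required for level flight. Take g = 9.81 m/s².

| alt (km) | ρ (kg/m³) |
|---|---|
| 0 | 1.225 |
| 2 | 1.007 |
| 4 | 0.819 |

At 2 km, from the table: ρ = 1.007 kg/m³.
In steady level flight, lift balances weight: W = mg = 864 × 9.81 = 8475.8 N.
Dynamic pressure q = 0.5 × 1.007 × 61.4² = 1898 Pa.
Required CL = L/(qS) = 8475.8/(1898·13.2) = 0.3383.

CL = 0.338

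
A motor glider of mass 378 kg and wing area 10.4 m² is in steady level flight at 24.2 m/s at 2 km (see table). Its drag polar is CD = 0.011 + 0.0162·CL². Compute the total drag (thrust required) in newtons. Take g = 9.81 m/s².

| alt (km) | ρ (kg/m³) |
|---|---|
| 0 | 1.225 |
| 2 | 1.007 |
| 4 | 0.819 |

D = 106 N

At 2 km, from the table: ρ = 1.007 kg/m³.
Weight W = mg = 378 × 9.81 = 3708.2 N; in level flight L = W.
q = ½ρv² = ½ × 1.007 × 24.2² = 294.9 Pa.
CL = W/(q·S) = 3708.2 / (294.9 × 10.4) = 1.209.
CD = 0.011 + 0.0162 × 1.209² = 0.03469.
D = q·S·CD = 294.9 × 10.4 × 0.03469 = 106.4 N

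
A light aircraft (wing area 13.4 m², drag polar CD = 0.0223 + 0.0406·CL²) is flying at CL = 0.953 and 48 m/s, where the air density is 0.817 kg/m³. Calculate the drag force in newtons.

CD = 0.0223 + 0.0406 × 0.953² = 0.05917
D = ½ρv²S·CD = ½ × 0.817 × 48² × 13.4 × 0.05917 = 746 N

D = 746 N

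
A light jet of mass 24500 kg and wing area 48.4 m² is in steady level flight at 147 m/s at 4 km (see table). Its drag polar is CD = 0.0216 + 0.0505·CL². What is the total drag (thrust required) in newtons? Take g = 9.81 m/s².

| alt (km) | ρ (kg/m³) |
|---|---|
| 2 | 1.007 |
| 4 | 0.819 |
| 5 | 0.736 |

D = 16100 N

At 4 km, from the table: ρ = 0.819 kg/m³.
Weight W = mg = 24500 × 9.81 = 2.4034×10^5 N; in level flight L = W.
q = ½ρv² = ½ × 0.819 × 147² = 8849 Pa.
Required CL = L/(qS) = 2.4034×10^5/(8849·48.4) = 0.5612.
CD = 0.0216 + 0.0505 × 0.5612² = 0.0375.
D = q·S·CD = 8849 × 48.4 × 0.0375 = 16060 N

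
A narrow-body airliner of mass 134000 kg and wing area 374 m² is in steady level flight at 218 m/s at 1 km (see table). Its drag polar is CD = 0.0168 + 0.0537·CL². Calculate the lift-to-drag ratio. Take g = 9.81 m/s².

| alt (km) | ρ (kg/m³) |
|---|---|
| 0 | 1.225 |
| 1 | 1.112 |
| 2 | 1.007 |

At 1 km, from the table: ρ = 1.112 kg/m³.
Weight W = mg = 134000 × 9.81 = 1.3145×10^6 N; in level flight L = W.
q = ½ρv² = ½ × 1.112 × 218² = 26420 Pa.
CL = W/(q·S) = 1.3145×10^6 / (26420 × 374) = 0.133.
CD = 0.0168 + 0.0537 × 0.133² = 0.01775.
L/D = CL/CD = 0.133 / 0.01775 = 7.49

L/D = 7.49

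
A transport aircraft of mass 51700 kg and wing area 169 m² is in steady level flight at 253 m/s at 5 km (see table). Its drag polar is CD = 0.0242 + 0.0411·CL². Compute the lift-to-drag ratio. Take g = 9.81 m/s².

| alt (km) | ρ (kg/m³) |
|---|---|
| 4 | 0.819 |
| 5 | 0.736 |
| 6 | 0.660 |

At 5 km, from the table: ρ = 0.736 kg/m³.
Weight W = mg = 51700 × 9.81 = 5.0718×10^5 N; in level flight L = W.
q = ½ρv² = ½ × 0.736 × 253² = 23560 Pa.
CL = 2W/(ρv²S) = 2×5.0718×10^5/(0.736×253²×169) = 0.1274.
CD = 0.0242 + 0.0411 × 0.1274² = 0.02487.
L/D = CL/CD = 0.1274 / 0.02487 = 5.12

L/D = 5.12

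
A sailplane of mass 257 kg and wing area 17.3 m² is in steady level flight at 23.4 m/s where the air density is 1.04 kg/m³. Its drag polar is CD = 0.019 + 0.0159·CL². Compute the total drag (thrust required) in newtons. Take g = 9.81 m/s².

D = 114 N

Level flight ⇒ L = W = m·g = 257 × 9.81 = 2521.2 N.
Dynamic pressure q = 0.5 × 1.04 × 23.4² = 284.7 Pa.
CL = W/(q·S) = 2521.2 / (284.7 × 17.3) = 0.5118.
CD = 0.019 + 0.0159 × 0.5118² = 0.02317.
D = q·S·CD = 284.7 × 17.3 × 0.02317 = 114.1 N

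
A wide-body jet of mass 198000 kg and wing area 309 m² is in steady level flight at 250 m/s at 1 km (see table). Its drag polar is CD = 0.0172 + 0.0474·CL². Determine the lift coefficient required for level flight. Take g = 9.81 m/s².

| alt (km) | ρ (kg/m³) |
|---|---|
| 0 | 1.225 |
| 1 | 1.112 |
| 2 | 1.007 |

CL = 0.181

At 1 km, from the table: ρ = 1.112 kg/m³.
Weight W = mg = 198000 × 9.81 = 1.9424×10^6 N; in level flight L = W.
Dynamic pressure q = 0.5 × 1.112 × 250² = 34750 Pa.
CL = 2W/(ρv²S) = 2×1.9424×10^6/(1.112×250²×309) = 0.1809.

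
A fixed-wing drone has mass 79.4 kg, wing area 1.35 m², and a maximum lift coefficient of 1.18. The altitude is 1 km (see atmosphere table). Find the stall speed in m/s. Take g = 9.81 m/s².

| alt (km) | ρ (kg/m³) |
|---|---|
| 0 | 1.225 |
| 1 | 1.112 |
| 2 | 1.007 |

V_stall = 29.7 m/s

At 1 km, from the table: ρ = 1.112 kg/m³.
Stall occurs when L = W at CL,max. W = mg = 79.4 × 9.81 = 778.9 N.
From L = ½ρV²S·CL,max = W: V_stall = √(2W/(ρSCL,max)) = √(2·778.9/(1.112·1.35·1.18))
V_stall = √879.4 = 29.7 m/s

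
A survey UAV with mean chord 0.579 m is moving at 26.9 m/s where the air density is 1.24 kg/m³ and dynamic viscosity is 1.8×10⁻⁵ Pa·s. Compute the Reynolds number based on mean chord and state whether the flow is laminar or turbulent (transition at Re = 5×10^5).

Re = ρ·v·c/μ = 1.24 × 26.9 × 0.579 / (1.8×10⁻⁵) = 1.07×10^6
Since 1.07×10^6 > 5×10^5, the flow is turbulent.

Re = 1.07×10^6 (turbulent)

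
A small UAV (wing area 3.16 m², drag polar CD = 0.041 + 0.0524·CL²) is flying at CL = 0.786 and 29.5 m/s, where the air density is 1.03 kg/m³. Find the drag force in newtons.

CD = 0.041 + 0.0524 × 0.786² = 0.07337
D = ½ρv²S·CD = ½ × 1.03 × 29.5² × 3.16 × 0.07337 = 104 N

D = 104 N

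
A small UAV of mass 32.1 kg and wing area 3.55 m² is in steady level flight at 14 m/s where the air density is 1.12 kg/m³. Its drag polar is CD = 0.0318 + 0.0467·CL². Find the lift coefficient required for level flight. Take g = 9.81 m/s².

CL = 0.808

Weight W = mg = 32.1 × 9.81 = 314.9 N; in level flight L = W.
q = ½ρv² = ½ × 1.12 × 14² = 109.8 Pa.
CL = 2W/(ρv²S) = 2×314.9/(1.12×14²×3.55) = 0.8082.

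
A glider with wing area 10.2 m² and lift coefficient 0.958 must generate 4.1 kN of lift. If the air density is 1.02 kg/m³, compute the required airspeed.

v = 28.7 m/s

L = ½ρv²S·CL ⇒ v = √(2L/(ρ·S·CL))
v = √(2 × 4100 / (1.02 × 10.2 × 0.958)) = √822.7 = 28.7 m/s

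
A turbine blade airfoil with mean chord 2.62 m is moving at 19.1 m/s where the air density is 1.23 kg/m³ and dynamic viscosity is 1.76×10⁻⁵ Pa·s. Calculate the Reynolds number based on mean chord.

Re = 3.5×10^6

Re = ρ·v·c/μ = 1.23 × 19.1 × 2.62 / (1.76×10⁻⁵) = 3.5×10^6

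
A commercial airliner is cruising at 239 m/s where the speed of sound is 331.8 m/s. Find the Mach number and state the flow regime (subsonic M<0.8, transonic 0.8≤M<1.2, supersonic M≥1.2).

M = 0.72 (subsonic)

M = v/a = 239 / 331.8 = 0.72
M = 0.72 → subsonic.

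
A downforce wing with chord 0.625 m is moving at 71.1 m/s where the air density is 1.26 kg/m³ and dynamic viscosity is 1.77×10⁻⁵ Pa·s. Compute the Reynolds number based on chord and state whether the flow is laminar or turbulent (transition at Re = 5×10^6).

Re = ρ·v·c/μ = 1.26 × 71.1 × 0.625 / (1.77×10⁻⁵) = 3.16×10^6
Since 3.16×10^6 < 5×10^6, the flow is laminar.

Re = 3.16×10^6 (laminar)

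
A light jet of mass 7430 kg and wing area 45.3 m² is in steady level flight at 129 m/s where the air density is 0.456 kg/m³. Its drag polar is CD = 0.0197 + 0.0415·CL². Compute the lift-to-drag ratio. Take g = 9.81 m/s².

Weight W = mg = 7430 × 9.81 = 72888 N; in level flight L = W.
q = ½ρv² = ½ × 0.456 × 129² = 3794 Pa.
Required CL = L/(qS) = 72888/(3794·45.3) = 0.4241.
CD = 0.0197 + 0.0415 × 0.4241² = 0.02716.
L/D = CL/CD = 0.4241 / 0.02716 = 15.6

L/D = 15.6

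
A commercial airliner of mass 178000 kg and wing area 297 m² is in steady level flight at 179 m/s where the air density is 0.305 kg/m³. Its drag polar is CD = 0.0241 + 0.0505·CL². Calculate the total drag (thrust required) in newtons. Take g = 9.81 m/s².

D = 1.41×10^5 N

Level flight ⇒ L = W = m·g = 178000 × 9.81 = 1.7462×10^6 N.
Dynamic pressure q = 0.5 × 0.305 × 179² = 4886 Pa.
CL = 2W/(ρv²S) = 2×1.7462×10^6/(0.305×179²×297) = 1.203.
CD = 0.0241 + 0.0505 × 1.203² = 0.09721.
D = q·S·CD = 4886 × 297 × 0.09721 = 1.411×10^5 N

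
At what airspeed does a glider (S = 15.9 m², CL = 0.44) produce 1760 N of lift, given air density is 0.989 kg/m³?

L = ½ρv²S·CL ⇒ v = √(2L/(ρ·S·CL))
v = √(2 × 1760 / (0.989 × 15.9 × 0.44)) = √508.7 = 22.6 m/s

v = 22.6 m/s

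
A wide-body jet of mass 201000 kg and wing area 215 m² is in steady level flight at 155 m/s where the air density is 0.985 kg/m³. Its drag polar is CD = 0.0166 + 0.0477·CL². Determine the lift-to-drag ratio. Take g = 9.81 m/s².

L/D = 17.1

Weight W = mg = 201000 × 9.81 = 1.9718×10^6 N; in level flight L = W.
q = ½ρv² = ½ × 0.985 × 155² = 11830 Pa.
Required CL = L/(qS) = 1.9718×10^6/(11830·215) = 0.7751.
CD = 0.0166 + 0.0477 × 0.7751² = 0.04526.
L/D = CL/CD = 0.7751 / 0.04526 = 17.1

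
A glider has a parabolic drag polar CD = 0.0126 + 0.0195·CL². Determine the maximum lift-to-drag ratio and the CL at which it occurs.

For CD = CD0 + K·CL², (L/D)max occurs at CL* = √(CD0/K) and equals 1/(2√(K·CD0)).
(L/D)max = 1/(2√(0.0195 × 0.0126)) = 1/(2 × 0.01567) = 31.9
CL* = √(0.0126/0.0195) = 0.804

(L/D)max = 31.9, at CL = 0.804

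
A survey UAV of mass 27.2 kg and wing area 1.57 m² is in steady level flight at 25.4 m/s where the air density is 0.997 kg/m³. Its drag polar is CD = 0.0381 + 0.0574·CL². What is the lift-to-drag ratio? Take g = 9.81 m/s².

In steady level flight, lift balances weight: W = mg = 27.2 × 9.81 = 266.83 N.
Dynamic pressure q = 0.5 × 0.997 × 25.4² = 321.6 Pa.
CL = 2W/(ρv²S) = 2×266.83/(0.997×25.4²×1.57) = 0.5285.
CD = 0.0381 + 0.0574 × 0.5285² = 0.05413.
L/D = CL/CD = 0.5285 / 0.05413 = 9.76

L/D = 9.76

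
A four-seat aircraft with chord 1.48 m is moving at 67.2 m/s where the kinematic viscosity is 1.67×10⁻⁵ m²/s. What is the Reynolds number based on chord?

Re = 5.96×10^6

Re = v·c/ν = 67.2 × 1.48 / (1.67×10⁻⁵) = 5.96×10^6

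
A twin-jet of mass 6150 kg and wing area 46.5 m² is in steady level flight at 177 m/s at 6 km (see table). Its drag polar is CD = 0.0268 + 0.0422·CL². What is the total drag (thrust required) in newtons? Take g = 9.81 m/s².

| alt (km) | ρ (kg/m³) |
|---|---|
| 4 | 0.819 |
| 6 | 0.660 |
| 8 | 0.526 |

D = 13200 N

At 6 km, from the table: ρ = 0.660 kg/m³.
Level flight ⇒ L = W = m·g = 6150 × 9.81 = 60332 N.
Dynamic pressure q = 0.5 × 0.66 × 177² = 10340 Pa.
Required CL = L/(qS) = 60332/(10340·46.5) = 0.1255.
CD = 0.0268 + 0.0422 × 0.1255² = 0.02746.
D = q·S·CD = 10340 × 46.5 × 0.02746 = 13200 N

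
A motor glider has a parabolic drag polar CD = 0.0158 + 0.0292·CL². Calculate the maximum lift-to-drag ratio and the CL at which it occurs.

For CD = CD0 + K·CL², (L/D)max occurs at CL* = √(CD0/K) and equals 1/(2√(K·CD0)).
(L/D)max = 1/(2√(0.0292 × 0.0158)) = 1/(2 × 0.02148) = 23.3
CL* = √(0.0158/0.0292) = 0.736

(L/D)max = 23.3, at CL = 0.736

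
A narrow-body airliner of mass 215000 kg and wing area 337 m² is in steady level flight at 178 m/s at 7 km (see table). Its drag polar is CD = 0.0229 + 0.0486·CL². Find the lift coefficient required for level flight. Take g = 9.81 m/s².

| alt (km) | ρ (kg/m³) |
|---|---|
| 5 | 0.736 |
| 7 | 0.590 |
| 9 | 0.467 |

CL = 0.67

At 7 km, from the table: ρ = 0.590 kg/m³.
Weight W = mg = 215000 × 9.81 = 2.1092×10^6 N; in level flight L = W.
q = ½ρv² = ½ × 0.59 × 178² = 9347 Pa.
CL = 2W/(ρv²S) = 2×2.1092×10^6/(0.59×178²×337) = 0.6696.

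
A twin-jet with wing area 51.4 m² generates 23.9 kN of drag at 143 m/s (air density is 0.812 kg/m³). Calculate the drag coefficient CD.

From D = ½ρv²S·CD, rearranging gives CD = 2D/(ρv²S).
CD = 2 × 23900 / (0.812 × 143² × 51.4) = 0.056

CD = 0.056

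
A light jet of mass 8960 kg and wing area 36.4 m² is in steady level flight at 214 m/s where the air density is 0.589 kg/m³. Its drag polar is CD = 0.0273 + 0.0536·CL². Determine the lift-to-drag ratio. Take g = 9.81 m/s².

L/D = 6.17

Weight W = mg = 8960 × 9.81 = 87898 N; in level flight L = W.
q = ½ρv² = ½ × 0.589 × 214² = 13490 Pa.
CL = W/(q·S) = 87898 / (13490 × 36.4) = 0.179.
CD = 0.0273 + 0.0536 × 0.179² = 0.02902.
L/D = CL/CD = 0.179 / 0.02902 = 6.17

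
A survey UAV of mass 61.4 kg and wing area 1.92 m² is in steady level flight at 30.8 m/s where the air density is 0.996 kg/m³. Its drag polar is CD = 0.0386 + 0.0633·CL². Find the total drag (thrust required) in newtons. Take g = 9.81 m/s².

D = 60.3 N

In steady level flight, lift balances weight: W = mg = 61.4 × 9.81 = 602.33 N.
q = ½ρv² = ½ × 0.996 × 30.8² = 472.4 Pa.
CL = 2W/(ρv²S) = 2×602.33/(0.996×30.8²×1.92) = 0.6641.
CD = 0.0386 + 0.0633 × 0.6641² = 0.06651.
D = q·S·CD = 472.4 × 1.92 × 0.06651 = 60.33 N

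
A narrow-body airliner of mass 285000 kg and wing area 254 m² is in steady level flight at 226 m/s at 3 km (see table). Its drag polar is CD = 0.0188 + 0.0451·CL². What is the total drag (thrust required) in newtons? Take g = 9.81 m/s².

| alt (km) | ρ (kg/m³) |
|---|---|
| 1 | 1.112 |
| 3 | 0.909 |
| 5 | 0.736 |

D = 1.71×10^5 N

At 3 km, from the table: ρ = 0.909 kg/m³.
Level flight ⇒ L = W = m·g = 285000 × 9.81 = 2.7958×10^6 N.
q = ½ρv² = ½ × 0.909 × 226² = 23210 Pa.
CL = 2W/(ρv²S) = 2×2.7958×10^6/(0.909×226²×254) = 0.4742.
CD = 0.0188 + 0.0451 × 0.4742² = 0.02894.
D = q·S·CD = 23210 × 254 × 0.02894 = 1.706×10^5 N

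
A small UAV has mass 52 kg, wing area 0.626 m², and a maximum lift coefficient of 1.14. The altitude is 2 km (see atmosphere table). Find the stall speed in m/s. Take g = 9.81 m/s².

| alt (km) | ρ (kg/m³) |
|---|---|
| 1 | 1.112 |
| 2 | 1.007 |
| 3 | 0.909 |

At 2 km, from the table: ρ = 1.007 kg/m³.
Stall occurs when L = W at CL,max. W = mg = 52 × 9.81 = 510.1 N.
From L = ½ρV²S·CL,max = W: V_stall = √(2W/(ρSCL,max)) = √(2·510.1/(1.007·0.626·1.14))
V_stall = √1420 = 37.7 m/s

V_stall = 37.7 m/s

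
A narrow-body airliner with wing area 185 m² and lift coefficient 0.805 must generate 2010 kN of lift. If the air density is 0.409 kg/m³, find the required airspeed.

v = 257 m/s

L = ½ρv²S·CL ⇒ v = √(2L/(ρ·S·CL))
v = √(2 × 2.01×10^6 / (0.409 × 185 × 0.805)) = √66000 = 257 m/s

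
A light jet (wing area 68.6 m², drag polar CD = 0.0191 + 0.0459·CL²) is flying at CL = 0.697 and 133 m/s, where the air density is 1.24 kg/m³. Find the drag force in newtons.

CD = 0.0191 + 0.0459 × 0.697² = 0.0414
D = ½ρv²S·CD = ½ × 1.24 × 133² × 68.6 × 0.0414 = 31100 N

D = 31100 N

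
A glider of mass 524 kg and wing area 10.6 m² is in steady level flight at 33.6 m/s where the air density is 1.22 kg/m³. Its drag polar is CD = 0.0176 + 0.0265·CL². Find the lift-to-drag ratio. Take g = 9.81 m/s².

In steady level flight, lift balances weight: W = mg = 524 × 9.81 = 5140.4 N.
q = ½ρv² = ½ × 1.22 × 33.6² = 688.7 Pa.
Required CL = L/(qS) = 5140.4/(688.7·10.6) = 0.7042.
CD = 0.0176 + 0.0265 × 0.7042² = 0.03074.
L/D = CL/CD = 0.7042 / 0.03074 = 22.9

L/D = 22.9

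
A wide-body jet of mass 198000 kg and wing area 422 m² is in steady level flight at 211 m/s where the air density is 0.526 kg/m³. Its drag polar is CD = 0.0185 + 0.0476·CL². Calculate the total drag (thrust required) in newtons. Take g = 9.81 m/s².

D = 1.28×10^5 N

Weight W = mg = 198000 × 9.81 = 1.9424×10^6 N; in level flight L = W.
Dynamic pressure q = 0.5 × 0.526 × 211² = 11710 Pa.
CL = W/(q·S) = 1.9424×10^6 / (11710 × 422) = 0.3931.
CD = 0.0185 + 0.0476 × 0.3931² = 0.02586.
D = q·S·CD = 11710 × 422 × 0.02586 = 1.278×10^5 N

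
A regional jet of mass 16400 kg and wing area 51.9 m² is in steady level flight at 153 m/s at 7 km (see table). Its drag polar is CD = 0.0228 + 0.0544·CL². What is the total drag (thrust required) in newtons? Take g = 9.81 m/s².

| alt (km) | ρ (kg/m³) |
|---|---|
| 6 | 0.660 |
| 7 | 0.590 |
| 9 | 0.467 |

At 7 km, from the table: ρ = 0.590 kg/m³.
In steady level flight, lift balances weight: W = mg = 16400 × 9.81 = 1.6088×10^5 N.
q = ½ρv² = ½ × 0.59 × 153² = 6906 Pa.
Required CL = L/(qS) = 1.6088×10^5/(6906·51.9) = 0.4489.
CD = 0.0228 + 0.0544 × 0.4489² = 0.03376.
D = q·S·CD = 6906 × 51.9 × 0.03376 = 12100 N

D = 12100 N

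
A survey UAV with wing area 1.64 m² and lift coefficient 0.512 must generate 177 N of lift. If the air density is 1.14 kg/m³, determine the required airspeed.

L = ½ρv²S·CL ⇒ v = √(2L/(ρ·S·CL))
v = √(2 × 177 / (1.14 × 1.64 × 0.512)) = √369.8 = 19.2 m/s

v = 19.2 m/s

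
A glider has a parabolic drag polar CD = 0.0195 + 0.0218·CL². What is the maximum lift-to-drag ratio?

For CD = CD0 + K·CL², (L/D)max occurs at CL* = √(CD0/K) and equals 1/(2√(K·CD0)).
(L/D)max = 1/(2√(0.0218 × 0.0195)) = 1/(2 × 0.02062) = 24.3

(L/D)max = 24.3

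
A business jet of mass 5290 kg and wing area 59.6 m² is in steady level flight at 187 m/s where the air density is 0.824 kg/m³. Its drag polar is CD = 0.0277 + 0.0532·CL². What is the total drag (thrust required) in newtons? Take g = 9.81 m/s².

Level flight ⇒ L = W = m·g = 5290 × 9.81 = 51895 N.
Dynamic pressure q = 0.5 × 0.824 × 187² = 14410 Pa.
Required CL = L/(qS) = 51895/(14410·59.6) = 0.06044.
CD = 0.0277 + 0.0532 × 0.06044² = 0.02789.
D = q·S·CD = 14410 × 59.6 × 0.02789 = 23950 N

D = 24000 N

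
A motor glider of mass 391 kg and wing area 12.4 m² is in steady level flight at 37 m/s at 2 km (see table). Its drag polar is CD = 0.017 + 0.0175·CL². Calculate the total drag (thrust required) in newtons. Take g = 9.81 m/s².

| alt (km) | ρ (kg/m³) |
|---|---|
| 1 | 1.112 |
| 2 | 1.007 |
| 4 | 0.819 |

D = 175 N

At 2 km, from the table: ρ = 1.007 kg/m³.
Weight W = mg = 391 × 9.81 = 3835.7 N; in level flight L = W.
Dynamic pressure q = 0.5 × 1.007 × 37² = 689.3 Pa.
CL = W/(q·S) = 3835.7 / (689.3 × 12.4) = 0.4488.
CD = 0.017 + 0.0175 × 0.4488² = 0.02052.
D = q·S·CD = 689.3 × 12.4 × 0.02052 = 175.4 N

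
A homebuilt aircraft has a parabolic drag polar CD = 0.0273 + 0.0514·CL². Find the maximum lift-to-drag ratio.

(L/D)max = 13.3

For CD = CD0 + K·CL², (L/D)max occurs at CL* = √(CD0/K) and equals 1/(2√(K·CD0)).
(L/D)max = 1/(2√(0.0514 × 0.0273)) = 1/(2 × 0.03746) = 13.3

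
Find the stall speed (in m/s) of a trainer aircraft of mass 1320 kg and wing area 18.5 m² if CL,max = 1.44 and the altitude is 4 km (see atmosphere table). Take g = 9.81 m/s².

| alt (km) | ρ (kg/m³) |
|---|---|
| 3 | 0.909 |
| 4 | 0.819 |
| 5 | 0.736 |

V_stall = 34.5 m/s

At 4 km, from the table: ρ = 0.819 kg/m³.
Weight W = mg = 1320 × 9.81 = 12950 N.
From L = ½ρV²S·CL,max = W: V_stall = √(2W/(ρSCL,max)) = √(2·12950/(0.819·18.5·1.44))
V_stall = √1187 = 34.5 m/s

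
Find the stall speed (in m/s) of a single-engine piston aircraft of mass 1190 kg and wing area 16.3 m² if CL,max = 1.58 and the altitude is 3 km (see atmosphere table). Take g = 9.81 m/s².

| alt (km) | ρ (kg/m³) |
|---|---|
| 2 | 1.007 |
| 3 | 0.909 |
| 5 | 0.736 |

V_stall = 31.6 m/s

At 3 km, from the table: ρ = 0.909 kg/m³.
Stall occurs when L = W at CL,max. W = mg = 1190 × 9.81 = 11670 N.
V_stall = √(2W/(ρ·S·CL,max)) = √(2 × 11670 / (0.909 × 16.3 × 1.58))
V_stall = √997.3 = 31.6 m/s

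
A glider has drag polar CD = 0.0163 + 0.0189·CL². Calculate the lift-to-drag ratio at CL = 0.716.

L/D = 27.5

CD = 0.0163 + 0.0189 × 0.716² = 0.02599
L/D = CL/CD = 0.716 / 0.02599 = 27.5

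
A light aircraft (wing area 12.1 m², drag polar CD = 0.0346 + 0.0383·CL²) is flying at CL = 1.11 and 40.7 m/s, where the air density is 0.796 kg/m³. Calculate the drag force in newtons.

D = 652 N

CD = 0.0346 + 0.0383 × 1.11² = 0.08179
D = ½ρv²S·CD = ½ × 0.796 × 40.7² × 12.1 × 0.08179 = 652 N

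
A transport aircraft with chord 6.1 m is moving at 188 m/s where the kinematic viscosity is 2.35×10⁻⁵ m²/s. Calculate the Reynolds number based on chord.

Re = v·c/ν = 188 × 6.1 / (2.35×10⁻⁵) = 4.88×10^7

Re = 4.88×10^7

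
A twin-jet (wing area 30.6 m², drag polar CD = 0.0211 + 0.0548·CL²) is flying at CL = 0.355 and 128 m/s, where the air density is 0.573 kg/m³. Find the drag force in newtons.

D = 4020 N

CD = 0.0211 + 0.0548 × 0.355² = 0.02801
D = ½ρv²S·CD = ½ × 0.573 × 128² × 30.6 × 0.02801 = 4020 N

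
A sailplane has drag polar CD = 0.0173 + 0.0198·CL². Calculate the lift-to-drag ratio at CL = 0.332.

L/D = 17

CD = 0.0173 + 0.0198 × 0.332² = 0.01948
L/D = CL/CD = 0.332 / 0.01948 = 17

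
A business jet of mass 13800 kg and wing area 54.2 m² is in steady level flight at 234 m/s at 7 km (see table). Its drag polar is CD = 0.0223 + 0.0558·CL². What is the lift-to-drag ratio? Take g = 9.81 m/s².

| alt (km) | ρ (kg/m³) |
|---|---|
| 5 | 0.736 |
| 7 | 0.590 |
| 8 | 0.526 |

L/D = 6.54

At 7 km, from the table: ρ = 0.590 kg/m³.
Weight W = mg = 13800 × 9.81 = 1.3538×10^5 N; in level flight L = W.
Dynamic pressure q = 0.5 × 0.59 × 234² = 16150 Pa.
CL = 2W/(ρv²S) = 2×1.3538×10^5/(0.59×234²×54.2) = 0.1546.
CD = 0.0223 + 0.0558 × 0.1546² = 0.02363.
L/D = CL/CD = 0.1546 / 0.02363 = 6.54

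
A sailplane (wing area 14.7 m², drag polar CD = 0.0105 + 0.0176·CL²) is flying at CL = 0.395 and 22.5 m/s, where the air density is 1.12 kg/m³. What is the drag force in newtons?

CD = 0.0105 + 0.0176 × 0.395² = 0.01325
D = ½ρv²S·CD = ½ × 1.12 × 22.5² × 14.7 × 0.01325 = 55.2 N

D = 55.2 N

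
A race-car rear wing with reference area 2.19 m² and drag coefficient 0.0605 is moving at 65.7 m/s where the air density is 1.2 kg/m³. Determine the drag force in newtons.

D = ½ρv²S·CD = ½ × 1.2 × 65.7² × 2.19 × 0.0605 = 343 N

D = 343 N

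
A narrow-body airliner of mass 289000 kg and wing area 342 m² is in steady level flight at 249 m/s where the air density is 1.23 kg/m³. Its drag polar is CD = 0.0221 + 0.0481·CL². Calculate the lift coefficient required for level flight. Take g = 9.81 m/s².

CL = 0.217

In steady level flight, lift balances weight: W = mg = 289000 × 9.81 = 2.8351×10^6 N.
Dynamic pressure q = 0.5 × 1.23 × 249² = 38130 Pa.
CL = 2W/(ρv²S) = 2×2.8351×10^6/(1.23×249²×342) = 0.2174.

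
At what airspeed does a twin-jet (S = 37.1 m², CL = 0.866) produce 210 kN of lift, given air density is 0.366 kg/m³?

L = ½ρv²S·CL ⇒ v = √(2L/(ρ·S·CL))
v = √(2 × 2.1×10^5 / (0.366 × 37.1 × 0.866)) = √35720 = 189 m/s

v = 189 m/s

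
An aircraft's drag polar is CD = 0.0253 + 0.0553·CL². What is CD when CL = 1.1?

CD = 0.0922

CD = 0.0253 + 0.0553 × 1.1² = 0.0253 + 0.06691 = 0.0922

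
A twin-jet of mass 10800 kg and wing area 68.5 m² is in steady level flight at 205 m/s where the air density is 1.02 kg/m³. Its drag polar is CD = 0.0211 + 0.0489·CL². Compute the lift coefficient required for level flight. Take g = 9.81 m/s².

CL = 0.0722

In steady level flight, lift balances weight: W = mg = 10800 × 9.81 = 1.0595×10^5 N.
q = ½ρv² = ½ × 1.02 × 205² = 21430 Pa.
Required CL = L/(qS) = 1.0595×10^5/(21430·68.5) = 0.07216.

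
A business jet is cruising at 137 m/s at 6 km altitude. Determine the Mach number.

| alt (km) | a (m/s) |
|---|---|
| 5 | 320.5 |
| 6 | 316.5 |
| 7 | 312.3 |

M = 0.433

At 6 km, from the table: a = 316.5 m/s.
M = v/a = 137 / 316.5 = 0.433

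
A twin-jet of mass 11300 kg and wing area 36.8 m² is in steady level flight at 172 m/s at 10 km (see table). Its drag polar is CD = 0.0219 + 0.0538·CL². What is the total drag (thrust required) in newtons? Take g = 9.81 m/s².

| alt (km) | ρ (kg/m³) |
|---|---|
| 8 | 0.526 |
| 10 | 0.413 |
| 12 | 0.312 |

At 10 km, from the table: ρ = 0.413 kg/m³.
In steady level flight, lift balances weight: W = mg = 11300 × 9.81 = 1.1085×10^5 N.
Dynamic pressure q = 0.5 × 0.413 × 172² = 6109 Pa.
CL = 2W/(ρv²S) = 2×1.1085×10^5/(0.413×172²×36.8) = 0.4931.
CD = 0.0219 + 0.0538 × 0.4931² = 0.03498.
D = q·S·CD = 6109 × 36.8 × 0.03498 = 7864 N

D = 7860 N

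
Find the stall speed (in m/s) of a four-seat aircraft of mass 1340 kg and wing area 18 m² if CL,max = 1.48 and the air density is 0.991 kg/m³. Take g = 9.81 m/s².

V_stall = 31.6 m/s

Stall occurs when L = W at CL,max. W = mg = 1340 × 9.81 = 13150 N.
From L = ½ρV²S·CL,max = W: V_stall = √(2W/(ρSCL,max)) = √(2·13150/(0.991·18·1.48))
V_stall = √995.9 = 31.6 m/s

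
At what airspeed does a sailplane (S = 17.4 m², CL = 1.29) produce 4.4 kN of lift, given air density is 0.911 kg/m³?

v = 20.7 m/s

L = ½ρv²S·CL ⇒ v = √(2L/(ρ·S·CL))
v = √(2 × 4400 / (0.911 × 17.4 × 1.29)) = √430.4 = 20.7 m/s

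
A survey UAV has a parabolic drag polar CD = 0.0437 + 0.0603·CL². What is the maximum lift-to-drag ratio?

For CD = CD0 + K·CL², (L/D)max occurs at CL* = √(CD0/K) and equals 1/(2√(K·CD0)).
(L/D)max = 1/(2√(0.0603 × 0.0437)) = 1/(2 × 0.05133) = 9.74

(L/D)max = 9.74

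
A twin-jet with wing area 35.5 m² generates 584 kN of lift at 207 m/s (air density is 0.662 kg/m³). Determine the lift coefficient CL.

From L = ½ρv²S·CL, rearranging gives CL = 2L/(ρv²S).
CL = 2 × 5.84×10^5 / (0.662 × 207² × 35.5) = 1.16

CL = 1.16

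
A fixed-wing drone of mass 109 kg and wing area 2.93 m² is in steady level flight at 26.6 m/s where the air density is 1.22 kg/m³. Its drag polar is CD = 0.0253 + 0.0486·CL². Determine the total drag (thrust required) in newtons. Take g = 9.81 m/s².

Level flight ⇒ L = W = m·g = 109 × 9.81 = 1069.3 N.
q = ½ρv² = ½ × 1.22 × 26.6² = 431.6 Pa.
CL = 2W/(ρv²S) = 2×1069.3/(1.22×26.6²×2.93) = 0.8455.
CD = 0.0253 + 0.0486 × 0.8455² = 0.06005.
D = q·S·CD = 431.6 × 2.93 × 0.06005 = 75.94 N

D = 75.9 N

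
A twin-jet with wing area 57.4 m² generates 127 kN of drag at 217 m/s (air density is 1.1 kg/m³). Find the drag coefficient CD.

From D = ½ρv²S·CD, rearranging gives CD = 2D/(ρv²S).
CD = 2 × 1.27×10^5 / (1.1 × 217² × 57.4) = 0.0854

CD = 0.0854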